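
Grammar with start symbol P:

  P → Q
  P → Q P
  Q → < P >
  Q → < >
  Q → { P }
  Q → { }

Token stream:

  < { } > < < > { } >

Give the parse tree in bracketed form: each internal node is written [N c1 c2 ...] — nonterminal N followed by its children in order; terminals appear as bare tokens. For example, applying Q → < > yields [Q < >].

[P [Q < [P [Q { }]] >] [P [Q < [P [Q < >] [P [Q { }]]] >]]]

P
Q P
< P > P
< Q > P
< { } > P
< { } > Q
< { } > < P >
< { } > < Q P >
< { } > < < > P >
< { } > < < > Q >
< { } > < < > { } >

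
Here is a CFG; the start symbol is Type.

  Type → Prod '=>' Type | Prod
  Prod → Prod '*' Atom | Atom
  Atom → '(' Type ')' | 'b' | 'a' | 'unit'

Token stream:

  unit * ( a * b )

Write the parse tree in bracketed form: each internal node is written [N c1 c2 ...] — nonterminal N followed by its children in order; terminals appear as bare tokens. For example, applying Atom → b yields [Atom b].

[Type [Prod [Prod [Atom unit]] * [Atom ( [Type [Prod [Prod [Atom a]] * [Atom b]]] )]]]

Type
Prod
Prod * Atom
Atom * Atom
unit * Atom
unit * ( Type )
unit * ( Prod )
unit * ( Prod * Atom )
unit * ( Atom * Atom )
unit * ( a * Atom )
unit * ( a * b )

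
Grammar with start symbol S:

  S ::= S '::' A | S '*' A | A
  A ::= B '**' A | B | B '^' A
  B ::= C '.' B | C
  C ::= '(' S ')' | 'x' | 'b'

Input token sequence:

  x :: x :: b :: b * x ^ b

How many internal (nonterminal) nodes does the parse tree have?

23

[S [S [S [S [S [A [B [C x]]]] :: [A [B [C x]]]] :: [A [B [C b]]]] :: [A [B [C b]]]] * [A [B [C x]] ^ [A [B [C b]]]]]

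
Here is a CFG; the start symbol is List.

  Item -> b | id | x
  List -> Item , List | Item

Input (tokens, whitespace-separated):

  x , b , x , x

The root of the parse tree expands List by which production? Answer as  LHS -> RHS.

List -> Item , List

[List [Item x] , [List [Item b] , [List [Item x] , [List [Item x]]]]]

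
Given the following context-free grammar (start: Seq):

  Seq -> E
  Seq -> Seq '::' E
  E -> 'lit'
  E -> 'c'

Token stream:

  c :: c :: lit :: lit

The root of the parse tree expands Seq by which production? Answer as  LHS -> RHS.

[Seq [Seq [Seq [Seq [E c]] :: [E c]] :: [E lit]] :: [E lit]]

Seq -> Seq '::' E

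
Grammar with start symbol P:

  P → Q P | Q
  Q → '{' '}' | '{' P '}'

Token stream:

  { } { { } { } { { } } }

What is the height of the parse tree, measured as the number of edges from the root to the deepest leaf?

9

[P [Q { }] [P [Q { [P [Q { }] [P [Q { }] [P [Q { [P [Q { }]] }]]]] }]]]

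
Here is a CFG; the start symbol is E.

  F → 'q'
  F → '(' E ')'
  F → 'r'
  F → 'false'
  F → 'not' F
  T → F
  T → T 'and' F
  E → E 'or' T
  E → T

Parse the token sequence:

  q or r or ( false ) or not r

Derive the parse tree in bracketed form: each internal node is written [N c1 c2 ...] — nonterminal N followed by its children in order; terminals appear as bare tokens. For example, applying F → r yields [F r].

E
E or T
E or T or T
E or T or T or T
T or T or T or T
F or T or T or T
q or T or T or T
q or F or T or T
q or r or T or T
q or r or F or T
q or r or ( E ) or T
q or r or ( T ) or T
q or r or ( F ) or T
q or r or ( false ) or T
q or r or ( false ) or F
q or r or ( false ) or not F
q or r or ( false ) or not r

[E [E [E [E [T [F q]]] or [T [F r]]] or [T [F ( [E [T [F false]]] )]]] or [T [F not [F r]]]]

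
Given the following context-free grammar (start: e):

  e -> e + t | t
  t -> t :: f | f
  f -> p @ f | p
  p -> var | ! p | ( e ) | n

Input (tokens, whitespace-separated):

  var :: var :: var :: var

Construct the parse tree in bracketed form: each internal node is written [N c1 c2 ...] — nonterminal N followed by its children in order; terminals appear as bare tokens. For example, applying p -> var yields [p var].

[e [t [t [t [t [f [p var]]] :: [f [p var]]] :: [f [p var]]] :: [f [p var]]]]

e
t
t :: f
t :: f :: f
t :: f :: f :: f
f :: f :: f :: f
p :: f :: f :: f
var :: f :: f :: f
var :: p :: f :: f
var :: var :: f :: f
var :: var :: p :: f
var :: var :: var :: f
var :: var :: var :: p
var :: var :: var :: var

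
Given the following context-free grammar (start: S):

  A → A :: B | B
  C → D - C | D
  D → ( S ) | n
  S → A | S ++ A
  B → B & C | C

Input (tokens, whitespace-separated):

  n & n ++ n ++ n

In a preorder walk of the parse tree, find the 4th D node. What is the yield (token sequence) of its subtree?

n

[S [S [S [A [B [B [C [D n]]] & [C [D n]]]]] ++ [A [B [C [D n]]]]] ++ [A [B [C [D n]]]]]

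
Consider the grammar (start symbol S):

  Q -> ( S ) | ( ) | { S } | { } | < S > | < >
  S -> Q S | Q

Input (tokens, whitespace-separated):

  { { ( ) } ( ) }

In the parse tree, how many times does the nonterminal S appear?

[S [Q { [S [Q { [S [Q ( )]] }] [S [Q ( )]]] }]]

4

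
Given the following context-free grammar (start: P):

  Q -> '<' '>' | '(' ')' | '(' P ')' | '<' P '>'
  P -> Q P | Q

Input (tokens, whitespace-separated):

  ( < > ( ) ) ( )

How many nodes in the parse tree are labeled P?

4

[P [Q ( [P [Q < >] [P [Q ( )]]] )] [P [Q ( )]]]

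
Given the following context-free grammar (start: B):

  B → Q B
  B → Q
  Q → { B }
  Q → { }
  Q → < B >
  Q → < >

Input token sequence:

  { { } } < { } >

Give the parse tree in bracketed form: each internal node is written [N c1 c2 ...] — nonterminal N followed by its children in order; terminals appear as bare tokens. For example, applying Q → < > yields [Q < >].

B
Q B
{ B } B
{ Q } B
{ { } } B
{ { } } Q
{ { } } < B >
{ { } } < Q >
{ { } } < { } >

[B [Q { [B [Q { }]] }] [B [Q < [B [Q { }]] >]]]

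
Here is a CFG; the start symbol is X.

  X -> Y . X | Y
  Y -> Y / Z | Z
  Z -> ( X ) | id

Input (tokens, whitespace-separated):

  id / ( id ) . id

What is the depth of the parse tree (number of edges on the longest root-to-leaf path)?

[X [Y [Y [Z id]] / [Z ( [X [Y [Z id]]] )]] . [X [Y [Z id]]]]

6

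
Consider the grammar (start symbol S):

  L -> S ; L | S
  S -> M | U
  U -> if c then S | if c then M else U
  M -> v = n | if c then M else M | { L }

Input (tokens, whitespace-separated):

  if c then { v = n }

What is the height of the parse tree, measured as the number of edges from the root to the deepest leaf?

7

[S [U if c then [S [M { [L [S [M v = n]]] }]]]]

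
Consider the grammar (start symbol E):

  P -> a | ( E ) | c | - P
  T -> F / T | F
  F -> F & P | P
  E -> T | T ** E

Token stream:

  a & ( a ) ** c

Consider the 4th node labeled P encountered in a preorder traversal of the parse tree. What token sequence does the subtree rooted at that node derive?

[E [T [F [F [P a]] & [P ( [E [T [F [P a]]]] )]]] ** [E [T [F [P c]]]]]

c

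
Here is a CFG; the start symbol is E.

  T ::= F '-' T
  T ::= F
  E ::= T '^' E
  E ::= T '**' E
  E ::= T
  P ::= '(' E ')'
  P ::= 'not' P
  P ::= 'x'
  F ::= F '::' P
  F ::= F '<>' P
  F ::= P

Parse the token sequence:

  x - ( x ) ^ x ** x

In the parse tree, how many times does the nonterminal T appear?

[E [T [F [P x]] - [T [F [P ( [E [T [F [P x]]]] )]]]] ^ [E [T [F [P x]]] ** [E [T [F [P x]]]]]]

5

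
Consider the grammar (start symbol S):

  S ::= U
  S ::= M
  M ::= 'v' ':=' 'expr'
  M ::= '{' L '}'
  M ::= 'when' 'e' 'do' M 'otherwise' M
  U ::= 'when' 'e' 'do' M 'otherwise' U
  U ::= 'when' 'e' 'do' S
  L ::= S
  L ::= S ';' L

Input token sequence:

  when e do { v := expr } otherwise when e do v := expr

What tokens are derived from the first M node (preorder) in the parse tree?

[S [U when e do [M { [L [S [M v := expr]]] }] otherwise [U when e do [S [M v := expr]]]]]

{ v := expr }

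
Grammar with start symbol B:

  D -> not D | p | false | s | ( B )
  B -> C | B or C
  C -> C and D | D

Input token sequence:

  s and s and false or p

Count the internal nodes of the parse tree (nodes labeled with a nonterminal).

10

[B [B [C [C [C [D s]] and [D s]] and [D false]]] or [C [D p]]]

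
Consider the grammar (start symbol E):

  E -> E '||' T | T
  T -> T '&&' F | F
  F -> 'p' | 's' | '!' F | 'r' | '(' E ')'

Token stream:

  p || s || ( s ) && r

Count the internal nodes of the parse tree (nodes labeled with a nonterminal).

14

[E [E [E [T [F p]]] || [T [F s]]] || [T [T [F ( [E [T [F s]]] )]] && [F r]]]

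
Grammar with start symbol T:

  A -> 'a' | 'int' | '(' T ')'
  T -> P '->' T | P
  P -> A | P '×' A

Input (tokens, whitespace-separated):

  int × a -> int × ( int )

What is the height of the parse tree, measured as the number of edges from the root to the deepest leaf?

7

[T [P [P [A int]] × [A a]] -> [T [P [P [A int]] × [A ( [T [P [A int]]] )]]]]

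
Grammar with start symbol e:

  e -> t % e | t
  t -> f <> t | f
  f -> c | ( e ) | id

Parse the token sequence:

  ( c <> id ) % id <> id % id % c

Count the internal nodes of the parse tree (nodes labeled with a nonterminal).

19

[e [t [f ( [e [t [f c] <> [t [f id]]]] )]] % [e [t [f id] <> [t [f id]]] % [e [t [f id]] % [e [t [f c]]]]]]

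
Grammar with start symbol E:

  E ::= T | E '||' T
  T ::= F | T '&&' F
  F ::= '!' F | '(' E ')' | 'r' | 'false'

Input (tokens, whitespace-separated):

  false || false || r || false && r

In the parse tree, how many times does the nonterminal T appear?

[E [E [E [E [T [F false]]] || [T [F false]]] || [T [F r]]] || [T [T [F false]] && [F r]]]

5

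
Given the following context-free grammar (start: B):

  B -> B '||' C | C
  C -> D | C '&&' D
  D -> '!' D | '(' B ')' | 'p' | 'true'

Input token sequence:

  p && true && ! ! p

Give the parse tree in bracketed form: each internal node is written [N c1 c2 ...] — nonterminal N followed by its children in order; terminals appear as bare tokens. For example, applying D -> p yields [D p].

[B [C [C [C [D p]] && [D true]] && [D ! [D ! [D p]]]]]

B
C
C && D
C && D && D
D && D && D
p && D && D
p && true && D
p && true && ! D
p && true && ! ! D
p && true && ! ! p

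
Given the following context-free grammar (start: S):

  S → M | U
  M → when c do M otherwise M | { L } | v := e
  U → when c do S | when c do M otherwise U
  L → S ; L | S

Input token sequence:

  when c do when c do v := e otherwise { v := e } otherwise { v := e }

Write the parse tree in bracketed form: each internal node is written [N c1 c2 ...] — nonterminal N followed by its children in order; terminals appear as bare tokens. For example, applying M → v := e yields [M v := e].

S
M
when c do M otherwise M
when c do when c do M otherwise M otherwise M
when c do when c do v := e otherwise M otherwise M
when c do when c do v := e otherwise { L } otherwise M
when c do when c do v := e otherwise { S } otherwise M
when c do when c do v := e otherwise { M } otherwise M
when c do when c do v := e otherwise { v := e } otherwise M
when c do when c do v := e otherwise { v := e } otherwise { L }
when c do when c do v := e otherwise { v := e } otherwise { S }
when c do when c do v := e otherwise { v := e } otherwise { M }
when c do when c do v := e otherwise { v := e } otherwise { v := e }

[S [M when c do [M when c do [M v := e] otherwise [M { [L [S [M v := e]]] }]] otherwise [M { [L [S [M v := e]]] }]]]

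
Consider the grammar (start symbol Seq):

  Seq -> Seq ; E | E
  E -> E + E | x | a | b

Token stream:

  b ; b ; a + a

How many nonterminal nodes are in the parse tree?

[Seq [Seq [Seq [E b]] ; [E b]] ; [E [E a] + [E a]]]

8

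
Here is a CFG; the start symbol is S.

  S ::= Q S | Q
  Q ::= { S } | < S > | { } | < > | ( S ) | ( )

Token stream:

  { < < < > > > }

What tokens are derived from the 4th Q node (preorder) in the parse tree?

[S [Q { [S [Q < [S [Q < [S [Q < >]] >]] >]] }]]

< >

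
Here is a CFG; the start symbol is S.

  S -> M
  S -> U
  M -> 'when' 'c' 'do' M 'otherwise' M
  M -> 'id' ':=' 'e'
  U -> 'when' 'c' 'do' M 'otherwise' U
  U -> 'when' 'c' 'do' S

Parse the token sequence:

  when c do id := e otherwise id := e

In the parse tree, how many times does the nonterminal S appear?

[S [M when c do [M id := e] otherwise [M id := e]]]

1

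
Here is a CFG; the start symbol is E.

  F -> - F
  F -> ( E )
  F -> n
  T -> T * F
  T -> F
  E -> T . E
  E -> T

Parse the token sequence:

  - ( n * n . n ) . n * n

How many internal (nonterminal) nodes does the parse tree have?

[E [T [F - [F ( [E [T [T [F n]] * [F n]] . [E [T [F n]]]] )]]] . [E [T [T [F n]] * [F n]]]]

17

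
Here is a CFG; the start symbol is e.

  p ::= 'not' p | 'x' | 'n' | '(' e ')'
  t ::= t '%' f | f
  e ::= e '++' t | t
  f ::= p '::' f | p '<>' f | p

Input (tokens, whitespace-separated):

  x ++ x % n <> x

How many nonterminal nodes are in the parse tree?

[e [e [t [f [p x]]]] ++ [t [t [f [p x]]] % [f [p n] <> [f [p x]]]]]

13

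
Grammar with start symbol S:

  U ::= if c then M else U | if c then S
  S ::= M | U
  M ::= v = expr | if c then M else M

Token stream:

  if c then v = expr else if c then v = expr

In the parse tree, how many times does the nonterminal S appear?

[S [U if c then [M v = expr] else [U if c then [S [M v = expr]]]]]

2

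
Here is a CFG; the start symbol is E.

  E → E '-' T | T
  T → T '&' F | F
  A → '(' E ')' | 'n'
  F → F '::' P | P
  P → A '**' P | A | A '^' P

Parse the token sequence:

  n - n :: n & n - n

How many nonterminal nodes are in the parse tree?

22

[E [E [E [T [F [P [A n]]]]] - [T [T [F [F [P [A n]]] :: [P [A n]]]] & [F [P [A n]]]]] - [T [F [P [A n]]]]]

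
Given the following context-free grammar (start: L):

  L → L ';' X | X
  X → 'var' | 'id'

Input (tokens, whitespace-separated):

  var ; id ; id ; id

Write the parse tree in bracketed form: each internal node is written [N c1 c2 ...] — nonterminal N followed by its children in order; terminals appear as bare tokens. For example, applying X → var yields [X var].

L
L ; X
L ; X ; X
L ; X ; X ; X
X ; X ; X ; X
var ; X ; X ; X
var ; id ; X ; X
var ; id ; id ; X
var ; id ; id ; id

[L [L [L [L [X var]] ; [X id]] ; [X id]] ; [X id]]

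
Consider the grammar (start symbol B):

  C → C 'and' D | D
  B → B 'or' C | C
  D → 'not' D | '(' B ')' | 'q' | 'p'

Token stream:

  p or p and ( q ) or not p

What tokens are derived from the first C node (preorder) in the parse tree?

p

[B [B [B [C [D p]]] or [C [C [D p]] and [D ( [B [C [D q]]] )]]] or [C [D not [D p]]]]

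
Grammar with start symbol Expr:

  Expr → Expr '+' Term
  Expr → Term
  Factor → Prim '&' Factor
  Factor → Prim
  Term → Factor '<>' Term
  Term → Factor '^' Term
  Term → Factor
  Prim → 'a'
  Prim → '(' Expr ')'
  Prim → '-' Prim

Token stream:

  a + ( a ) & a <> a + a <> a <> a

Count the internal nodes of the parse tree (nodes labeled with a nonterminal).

[Expr [Expr [Expr [Term [Factor [Prim a]]]] + [Term [Factor [Prim ( [Expr [Term [Factor [Prim a]]]] )] & [Factor [Prim a]]] <> [Term [Factor [Prim a]]]]] + [Term [Factor [Prim a]] <> [Term [Factor [Prim a]] <> [Term [Factor [Prim a]]]]]]

27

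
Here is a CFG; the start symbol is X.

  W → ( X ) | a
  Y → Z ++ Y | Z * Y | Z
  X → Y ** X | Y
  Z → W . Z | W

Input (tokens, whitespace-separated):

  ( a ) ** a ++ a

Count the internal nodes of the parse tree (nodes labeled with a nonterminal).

15

[X [Y [Z [W ( [X [Y [Z [W a]]]] )]]] ** [X [Y [Z [W a]] ++ [Y [Z [W a]]]]]]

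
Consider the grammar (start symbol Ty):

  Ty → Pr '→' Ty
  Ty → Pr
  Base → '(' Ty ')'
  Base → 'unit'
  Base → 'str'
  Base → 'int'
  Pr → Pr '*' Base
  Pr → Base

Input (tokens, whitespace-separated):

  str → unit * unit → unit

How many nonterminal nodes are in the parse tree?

11

[Ty [Pr [Base str]] → [Ty [Pr [Pr [Base unit]] * [Base unit]] → [Ty [Pr [Base unit]]]]]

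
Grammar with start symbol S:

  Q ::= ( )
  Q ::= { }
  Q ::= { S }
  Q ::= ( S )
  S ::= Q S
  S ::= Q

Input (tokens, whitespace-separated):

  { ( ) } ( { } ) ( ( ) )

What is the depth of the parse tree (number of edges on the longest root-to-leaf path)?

6

[S [Q { [S [Q ( )]] }] [S [Q ( [S [Q { }]] )] [S [Q ( [S [Q ( )]] )]]]]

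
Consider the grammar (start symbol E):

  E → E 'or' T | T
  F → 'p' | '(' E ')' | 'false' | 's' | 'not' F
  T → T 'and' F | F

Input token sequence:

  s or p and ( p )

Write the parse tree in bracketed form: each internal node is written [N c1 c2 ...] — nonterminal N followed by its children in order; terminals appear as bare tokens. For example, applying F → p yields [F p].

E
E or T
T or T
F or T
s or T
s or T and F
s or F and F
s or p and F
s or p and ( E )
s or p and ( T )
s or p and ( F )
s or p and ( p )

[E [E [T [F s]]] or [T [T [F p]] and [F ( [E [T [F p]]] )]]]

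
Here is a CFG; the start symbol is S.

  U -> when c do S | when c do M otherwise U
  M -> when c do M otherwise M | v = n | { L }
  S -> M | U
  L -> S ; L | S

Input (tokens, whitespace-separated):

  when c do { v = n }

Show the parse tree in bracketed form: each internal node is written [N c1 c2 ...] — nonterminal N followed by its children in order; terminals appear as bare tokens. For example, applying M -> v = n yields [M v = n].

S
U
when c do S
when c do M
when c do { L }
when c do { S }
when c do { M }
when c do { v = n }

[S [U when c do [S [M { [L [S [M v = n]]] }]]]]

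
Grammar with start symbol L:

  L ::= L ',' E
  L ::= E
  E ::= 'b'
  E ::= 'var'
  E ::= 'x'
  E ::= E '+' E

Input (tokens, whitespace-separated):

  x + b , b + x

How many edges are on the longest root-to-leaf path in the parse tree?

[L [L [E [E x] + [E b]]] , [E [E b] + [E x]]]

4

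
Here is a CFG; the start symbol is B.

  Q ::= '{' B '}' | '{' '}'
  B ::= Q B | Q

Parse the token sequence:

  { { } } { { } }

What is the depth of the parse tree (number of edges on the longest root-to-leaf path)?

[B [Q { [B [Q { }]] }] [B [Q { [B [Q { }]] }]]]

5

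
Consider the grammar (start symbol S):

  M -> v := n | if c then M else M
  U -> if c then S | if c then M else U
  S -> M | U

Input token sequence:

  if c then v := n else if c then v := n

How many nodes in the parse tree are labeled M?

[S [U if c then [M v := n] else [U if c then [S [M v := n]]]]]

2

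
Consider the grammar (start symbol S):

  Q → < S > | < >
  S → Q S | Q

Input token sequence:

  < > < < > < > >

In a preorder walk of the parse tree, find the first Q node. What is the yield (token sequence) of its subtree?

[S [Q < >] [S [Q < [S [Q < >] [S [Q < >]]] >]]]

< >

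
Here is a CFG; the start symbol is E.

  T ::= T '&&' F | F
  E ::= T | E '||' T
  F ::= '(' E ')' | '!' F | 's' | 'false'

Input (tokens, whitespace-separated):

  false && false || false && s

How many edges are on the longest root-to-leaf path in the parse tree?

5

[E [E [T [T [F false]] && [F false]]] || [T [T [F false]] && [F s]]]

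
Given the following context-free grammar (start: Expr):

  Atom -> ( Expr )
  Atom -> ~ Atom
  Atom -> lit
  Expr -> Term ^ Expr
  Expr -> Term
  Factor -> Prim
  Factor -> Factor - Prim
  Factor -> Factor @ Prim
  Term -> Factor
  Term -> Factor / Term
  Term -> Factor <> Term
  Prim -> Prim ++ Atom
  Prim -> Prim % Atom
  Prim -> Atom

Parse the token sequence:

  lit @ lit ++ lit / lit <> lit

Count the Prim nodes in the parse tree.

5

[Expr [Term [Factor [Factor [Prim [Atom lit]]] @ [Prim [Prim [Atom lit]] ++ [Atom lit]]] / [Term [Factor [Prim [Atom lit]]] <> [Term [Factor [Prim [Atom lit]]]]]]]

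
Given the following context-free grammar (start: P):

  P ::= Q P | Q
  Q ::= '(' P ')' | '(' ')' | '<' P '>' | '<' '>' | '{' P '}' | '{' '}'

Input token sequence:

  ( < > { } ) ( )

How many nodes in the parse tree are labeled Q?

4

[P [Q ( [P [Q < >] [P [Q { }]]] )] [P [Q ( )]]]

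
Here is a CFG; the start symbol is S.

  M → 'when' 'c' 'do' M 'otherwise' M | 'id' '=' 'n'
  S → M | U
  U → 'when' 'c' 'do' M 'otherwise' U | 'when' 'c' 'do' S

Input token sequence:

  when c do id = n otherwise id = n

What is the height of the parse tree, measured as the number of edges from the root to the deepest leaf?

3

[S [M when c do [M id = n] otherwise [M id = n]]]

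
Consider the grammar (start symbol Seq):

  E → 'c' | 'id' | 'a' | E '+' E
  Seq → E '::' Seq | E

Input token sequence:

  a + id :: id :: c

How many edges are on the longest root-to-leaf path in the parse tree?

[Seq [E [E a] + [E id]] :: [Seq [E id] :: [Seq [E c]]]]

4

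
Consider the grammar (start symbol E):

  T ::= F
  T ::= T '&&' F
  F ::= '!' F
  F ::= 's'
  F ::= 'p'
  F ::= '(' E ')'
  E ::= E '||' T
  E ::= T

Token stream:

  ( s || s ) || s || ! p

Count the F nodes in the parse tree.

6

[E [E [E [T [F ( [E [E [T [F s]]] || [T [F s]]] )]]] || [T [F s]]] || [T [F ! [F p]]]]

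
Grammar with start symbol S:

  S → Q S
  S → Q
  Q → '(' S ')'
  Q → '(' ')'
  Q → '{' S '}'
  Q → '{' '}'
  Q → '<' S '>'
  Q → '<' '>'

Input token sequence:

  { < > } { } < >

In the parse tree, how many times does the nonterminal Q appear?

[S [Q { [S [Q < >]] }] [S [Q { }] [S [Q < >]]]]

4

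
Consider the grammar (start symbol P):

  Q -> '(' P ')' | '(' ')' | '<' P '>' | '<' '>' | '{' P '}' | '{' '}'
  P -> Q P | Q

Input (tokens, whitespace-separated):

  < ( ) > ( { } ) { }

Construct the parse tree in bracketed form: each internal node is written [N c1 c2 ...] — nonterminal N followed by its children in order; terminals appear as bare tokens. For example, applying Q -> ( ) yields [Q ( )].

P
Q P
< P > P
< Q > P
< ( ) > P
< ( ) > Q P
< ( ) > ( P ) P
< ( ) > ( Q ) P
< ( ) > ( { } ) P
< ( ) > ( { } ) Q
< ( ) > ( { } ) { }

[P [Q < [P [Q ( )]] >] [P [Q ( [P [Q { }]] )] [P [Q { }]]]]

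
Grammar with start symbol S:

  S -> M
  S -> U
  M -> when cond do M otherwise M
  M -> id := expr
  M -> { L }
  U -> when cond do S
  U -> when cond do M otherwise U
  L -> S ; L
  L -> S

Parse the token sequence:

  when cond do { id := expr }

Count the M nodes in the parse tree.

[S [U when cond do [S [M { [L [S [M id := expr]]] }]]]]

2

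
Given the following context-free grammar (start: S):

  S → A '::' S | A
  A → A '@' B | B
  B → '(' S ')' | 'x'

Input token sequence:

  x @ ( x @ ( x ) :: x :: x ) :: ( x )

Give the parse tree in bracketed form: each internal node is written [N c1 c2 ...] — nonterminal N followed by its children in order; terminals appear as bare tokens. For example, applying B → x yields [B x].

[S [A [A [B x]] @ [B ( [S [A [A [B x]] @ [B ( [S [A [B x]]] )]] :: [S [A [B x]] :: [S [A [B x]]]]] )]] :: [S [A [B ( [S [A [B x]]] )]]]]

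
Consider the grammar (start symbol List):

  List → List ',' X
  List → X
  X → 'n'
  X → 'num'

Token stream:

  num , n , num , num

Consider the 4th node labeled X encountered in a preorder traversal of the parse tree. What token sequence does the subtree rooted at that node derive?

num

[List [List [List [List [X num]] , [X n]] , [X num]] , [X num]]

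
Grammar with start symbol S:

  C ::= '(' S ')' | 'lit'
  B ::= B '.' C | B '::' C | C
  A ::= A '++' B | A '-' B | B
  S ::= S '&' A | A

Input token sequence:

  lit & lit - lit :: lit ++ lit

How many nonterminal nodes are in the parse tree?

[S [S [A [B [C lit]]]] & [A [A [A [B [C lit]]] - [B [B [C lit]] :: [C lit]]] ++ [B [C lit]]]]

16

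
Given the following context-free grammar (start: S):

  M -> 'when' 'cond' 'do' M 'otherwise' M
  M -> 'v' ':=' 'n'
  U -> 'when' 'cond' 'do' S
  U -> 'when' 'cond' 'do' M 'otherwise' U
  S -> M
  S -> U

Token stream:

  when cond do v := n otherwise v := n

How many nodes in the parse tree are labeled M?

[S [M when cond do [M v := n] otherwise [M v := n]]]

3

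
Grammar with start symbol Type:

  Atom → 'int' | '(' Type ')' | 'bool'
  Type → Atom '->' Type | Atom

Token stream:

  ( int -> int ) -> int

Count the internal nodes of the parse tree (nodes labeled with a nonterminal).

[Type [Atom ( [Type [Atom int] -> [Type [Atom int]]] )] -> [Type [Atom int]]]

8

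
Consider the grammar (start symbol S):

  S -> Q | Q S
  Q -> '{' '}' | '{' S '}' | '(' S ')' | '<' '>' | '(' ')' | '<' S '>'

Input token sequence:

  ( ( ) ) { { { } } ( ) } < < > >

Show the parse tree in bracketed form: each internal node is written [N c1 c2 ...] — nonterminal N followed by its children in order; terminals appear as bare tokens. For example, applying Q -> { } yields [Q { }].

S
Q S
( S ) S
( Q ) S
( ( ) ) S
( ( ) ) Q S
( ( ) ) { S } S
( ( ) ) { Q S } S
( ( ) ) { { S } S } S
( ( ) ) { { Q } S } S
( ( ) ) { { { } } S } S
( ( ) ) { { { } } Q } S
( ( ) ) { { { } } ( ) } S
( ( ) ) { { { } } ( ) } Q
( ( ) ) { { { } } ( ) } < S >
( ( ) ) { { { } } ( ) } < Q >
( ( ) ) { { { } } ( ) } < < > >

[S [Q ( [S [Q ( )]] )] [S [Q { [S [Q { [S [Q { }]] }] [S [Q ( )]]] }] [S [Q < [S [Q < >]] >]]]]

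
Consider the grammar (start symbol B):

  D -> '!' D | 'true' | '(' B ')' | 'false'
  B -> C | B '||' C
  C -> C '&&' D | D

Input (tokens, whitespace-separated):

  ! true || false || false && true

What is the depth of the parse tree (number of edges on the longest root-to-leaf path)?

[B [B [B [C [D ! [D true]]]] || [C [D false]]] || [C [C [D false]] && [D true]]]

6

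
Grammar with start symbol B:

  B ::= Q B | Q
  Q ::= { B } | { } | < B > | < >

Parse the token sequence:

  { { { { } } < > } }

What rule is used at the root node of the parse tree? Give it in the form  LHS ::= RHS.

B ::= Q

[B [Q { [B [Q { [B [Q { [B [Q { }]] }] [B [Q < >]]] }]] }]]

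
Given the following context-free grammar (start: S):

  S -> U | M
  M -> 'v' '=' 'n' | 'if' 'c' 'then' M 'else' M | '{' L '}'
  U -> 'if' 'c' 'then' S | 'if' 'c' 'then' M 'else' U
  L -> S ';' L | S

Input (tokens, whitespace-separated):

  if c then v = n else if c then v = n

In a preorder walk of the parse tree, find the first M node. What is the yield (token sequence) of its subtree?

[S [U if c then [M v = n] else [U if c then [S [M v = n]]]]]

v = n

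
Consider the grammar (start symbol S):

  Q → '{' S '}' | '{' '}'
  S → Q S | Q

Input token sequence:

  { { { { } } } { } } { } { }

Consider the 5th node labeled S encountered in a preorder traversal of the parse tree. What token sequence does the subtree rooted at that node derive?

{ }

[S [Q { [S [Q { [S [Q { [S [Q { }]] }]] }] [S [Q { }]]] }] [S [Q { }] [S [Q { }]]]]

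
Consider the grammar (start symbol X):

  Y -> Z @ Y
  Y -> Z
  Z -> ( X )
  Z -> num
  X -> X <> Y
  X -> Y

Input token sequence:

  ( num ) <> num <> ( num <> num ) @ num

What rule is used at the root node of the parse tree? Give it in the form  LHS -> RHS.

[X [X [X [Y [Z ( [X [Y [Z num]]] )]]] <> [Y [Z num]]] <> [Y [Z ( [X [X [Y [Z num]]] <> [Y [Z num]]] )] @ [Y [Z num]]]]

X -> X <> Y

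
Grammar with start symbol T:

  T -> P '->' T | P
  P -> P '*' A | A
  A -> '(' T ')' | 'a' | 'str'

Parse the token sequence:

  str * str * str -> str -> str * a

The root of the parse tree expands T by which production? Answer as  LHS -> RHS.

[T [P [P [P [A str]] * [A str]] * [A str]] -> [T [P [A str]] -> [T [P [P [A str]] * [A a]]]]]

T -> P '->' T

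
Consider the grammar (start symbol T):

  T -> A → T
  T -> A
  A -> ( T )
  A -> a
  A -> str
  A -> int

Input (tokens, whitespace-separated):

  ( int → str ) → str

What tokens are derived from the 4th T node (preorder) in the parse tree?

[T [A ( [T [A int] → [T [A str]]] )] → [T [A str]]]

str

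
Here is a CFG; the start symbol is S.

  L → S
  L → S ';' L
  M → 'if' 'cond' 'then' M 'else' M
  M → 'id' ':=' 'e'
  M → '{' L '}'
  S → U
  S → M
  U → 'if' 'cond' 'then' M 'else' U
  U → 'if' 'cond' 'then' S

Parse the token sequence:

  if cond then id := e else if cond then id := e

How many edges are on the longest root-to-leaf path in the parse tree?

[S [U if cond then [M id := e] else [U if cond then [S [M id := e]]]]]

5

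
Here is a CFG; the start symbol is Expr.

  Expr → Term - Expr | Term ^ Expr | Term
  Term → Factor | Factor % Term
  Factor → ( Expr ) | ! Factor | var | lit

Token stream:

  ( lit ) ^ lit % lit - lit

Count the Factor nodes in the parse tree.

[Expr [Term [Factor ( [Expr [Term [Factor lit]]] )]] ^ [Expr [Term [Factor lit] % [Term [Factor lit]]] - [Expr [Term [Factor lit]]]]]

5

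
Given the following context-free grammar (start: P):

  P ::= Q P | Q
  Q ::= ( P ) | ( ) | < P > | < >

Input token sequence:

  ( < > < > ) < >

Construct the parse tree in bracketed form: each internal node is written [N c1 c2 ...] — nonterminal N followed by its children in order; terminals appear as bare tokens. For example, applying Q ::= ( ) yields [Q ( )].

[P [Q ( [P [Q < >] [P [Q < >]]] )] [P [Q < >]]]

P
Q P
( P ) P
( Q P ) P
( < > P ) P
( < > Q ) P
( < > < > ) P
( < > < > ) Q
( < > < > ) < >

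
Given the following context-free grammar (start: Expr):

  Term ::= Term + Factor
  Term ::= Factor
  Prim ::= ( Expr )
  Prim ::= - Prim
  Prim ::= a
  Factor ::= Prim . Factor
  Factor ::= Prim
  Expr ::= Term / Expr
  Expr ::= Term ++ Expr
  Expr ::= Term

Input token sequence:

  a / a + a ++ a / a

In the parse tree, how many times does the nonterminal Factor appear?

[Expr [Term [Factor [Prim a]]] / [Expr [Term [Term [Factor [Prim a]]] + [Factor [Prim a]]] ++ [Expr [Term [Factor [Prim a]]] / [Expr [Term [Factor [Prim a]]]]]]]

5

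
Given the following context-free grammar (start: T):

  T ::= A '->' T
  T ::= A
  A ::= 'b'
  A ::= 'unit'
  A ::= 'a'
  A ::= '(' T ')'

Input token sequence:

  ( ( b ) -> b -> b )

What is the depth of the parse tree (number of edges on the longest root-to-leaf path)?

6

[T [A ( [T [A ( [T [A b]] )] -> [T [A b] -> [T [A b]]]] )]]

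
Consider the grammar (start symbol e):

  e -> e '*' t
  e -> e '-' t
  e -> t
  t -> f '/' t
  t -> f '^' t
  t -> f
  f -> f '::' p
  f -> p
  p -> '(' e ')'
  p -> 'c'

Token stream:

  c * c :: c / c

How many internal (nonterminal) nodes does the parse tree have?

13

[e [e [t [f [p c]]]] * [t [f [f [p c]] :: [p c]] / [t [f [p c]]]]]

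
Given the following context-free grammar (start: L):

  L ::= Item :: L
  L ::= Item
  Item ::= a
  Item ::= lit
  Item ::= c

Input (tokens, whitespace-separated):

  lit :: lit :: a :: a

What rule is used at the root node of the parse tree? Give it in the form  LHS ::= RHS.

[L [Item lit] :: [L [Item lit] :: [L [Item a] :: [L [Item a]]]]]

L ::= Item :: L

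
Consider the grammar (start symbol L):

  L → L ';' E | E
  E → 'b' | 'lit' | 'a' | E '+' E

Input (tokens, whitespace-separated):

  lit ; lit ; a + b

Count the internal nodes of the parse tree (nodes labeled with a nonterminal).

[L [L [L [E lit]] ; [E lit]] ; [E [E a] + [E b]]]

8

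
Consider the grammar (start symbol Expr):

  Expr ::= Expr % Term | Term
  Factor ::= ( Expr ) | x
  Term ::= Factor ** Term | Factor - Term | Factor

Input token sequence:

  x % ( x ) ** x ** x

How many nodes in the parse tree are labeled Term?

[Expr [Expr [Term [Factor x]]] % [Term [Factor ( [Expr [Term [Factor x]]] )] ** [Term [Factor x] ** [Term [Factor x]]]]]

5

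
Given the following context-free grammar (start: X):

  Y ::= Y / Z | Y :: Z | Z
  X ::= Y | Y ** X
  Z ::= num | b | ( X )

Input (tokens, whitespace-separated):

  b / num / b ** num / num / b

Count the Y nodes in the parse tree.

[X [Y [Y [Y [Z b]] / [Z num]] / [Z b]] ** [X [Y [Y [Y [Z num]] / [Z num]] / [Z b]]]]

6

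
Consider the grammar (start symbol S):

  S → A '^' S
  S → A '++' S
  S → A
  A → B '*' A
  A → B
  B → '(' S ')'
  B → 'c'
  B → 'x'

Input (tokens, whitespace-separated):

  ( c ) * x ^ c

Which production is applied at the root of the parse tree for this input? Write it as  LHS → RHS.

S → A '^' S

[S [A [B ( [S [A [B c]]] )] * [A [B x]]] ^ [S [A [B c]]]]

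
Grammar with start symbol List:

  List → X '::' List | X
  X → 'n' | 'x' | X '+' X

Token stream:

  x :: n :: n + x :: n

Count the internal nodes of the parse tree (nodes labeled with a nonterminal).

[List [X x] :: [List [X n] :: [List [X [X n] + [X x]] :: [List [X n]]]]]

10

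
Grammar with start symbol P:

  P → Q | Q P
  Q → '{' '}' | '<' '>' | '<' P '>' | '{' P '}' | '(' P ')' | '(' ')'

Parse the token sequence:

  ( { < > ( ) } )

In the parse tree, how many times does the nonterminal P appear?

4

[P [Q ( [P [Q { [P [Q < >] [P [Q ( )]]] }]] )]]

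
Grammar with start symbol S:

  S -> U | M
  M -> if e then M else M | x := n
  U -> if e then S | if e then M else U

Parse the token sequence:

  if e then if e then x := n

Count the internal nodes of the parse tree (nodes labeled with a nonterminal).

[S [U if e then [S [U if e then [S [M x := n]]]]]]

6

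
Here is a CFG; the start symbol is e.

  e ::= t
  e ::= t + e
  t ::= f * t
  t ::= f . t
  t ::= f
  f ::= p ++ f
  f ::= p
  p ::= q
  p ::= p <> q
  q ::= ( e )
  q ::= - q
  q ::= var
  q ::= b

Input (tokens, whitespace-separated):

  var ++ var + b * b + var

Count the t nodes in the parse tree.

[e [t [f [p [q var]] ++ [f [p [q var]]]]] + [e [t [f [p [q b]]] * [t [f [p [q b]]]]] + [e [t [f [p [q var]]]]]]]

4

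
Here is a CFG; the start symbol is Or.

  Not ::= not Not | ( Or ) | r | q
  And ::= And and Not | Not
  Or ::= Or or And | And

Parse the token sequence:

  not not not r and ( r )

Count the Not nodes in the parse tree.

6

[Or [And [And [Not not [Not not [Not not [Not r]]]]] and [Not ( [Or [And [Not r]]] )]]]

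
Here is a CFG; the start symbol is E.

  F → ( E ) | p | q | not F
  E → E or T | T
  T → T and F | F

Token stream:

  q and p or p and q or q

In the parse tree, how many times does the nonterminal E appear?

3

[E [E [E [T [T [F q]] and [F p]]] or [T [T [F p]] and [F q]]] or [T [F q]]]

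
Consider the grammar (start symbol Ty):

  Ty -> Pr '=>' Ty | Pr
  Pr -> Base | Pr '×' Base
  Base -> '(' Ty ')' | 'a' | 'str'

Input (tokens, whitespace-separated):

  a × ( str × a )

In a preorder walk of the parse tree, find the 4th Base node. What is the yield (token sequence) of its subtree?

[Ty [Pr [Pr [Base a]] × [Base ( [Ty [Pr [Pr [Base str]] × [Base a]]] )]]]

a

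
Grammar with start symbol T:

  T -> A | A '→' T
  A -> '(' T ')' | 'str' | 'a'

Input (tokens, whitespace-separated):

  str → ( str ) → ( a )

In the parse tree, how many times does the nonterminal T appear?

5

[T [A str] → [T [A ( [T [A str]] )] → [T [A ( [T [A a]] )]]]]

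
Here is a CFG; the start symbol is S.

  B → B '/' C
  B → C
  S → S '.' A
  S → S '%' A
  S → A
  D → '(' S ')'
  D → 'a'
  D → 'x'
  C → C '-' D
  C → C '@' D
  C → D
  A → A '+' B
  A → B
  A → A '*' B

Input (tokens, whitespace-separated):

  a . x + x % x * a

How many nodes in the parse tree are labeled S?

[S [S [S [A [B [C [D a]]]]] . [A [A [B [C [D x]]]] + [B [C [D x]]]]] % [A [A [B [C [D x]]]] * [B [C [D a]]]]]

3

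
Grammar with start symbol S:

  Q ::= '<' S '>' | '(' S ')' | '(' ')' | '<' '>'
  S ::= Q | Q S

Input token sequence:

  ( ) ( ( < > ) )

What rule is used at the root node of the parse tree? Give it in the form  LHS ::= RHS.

S ::= Q S

[S [Q ( )] [S [Q ( [S [Q ( [S [Q < >]] )]] )]]]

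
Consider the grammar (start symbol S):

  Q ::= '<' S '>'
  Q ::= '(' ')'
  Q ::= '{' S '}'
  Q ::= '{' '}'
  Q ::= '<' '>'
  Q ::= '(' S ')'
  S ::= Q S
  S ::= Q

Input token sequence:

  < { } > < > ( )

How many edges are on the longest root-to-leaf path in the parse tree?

[S [Q < [S [Q { }]] >] [S [Q < >] [S [Q ( )]]]]

4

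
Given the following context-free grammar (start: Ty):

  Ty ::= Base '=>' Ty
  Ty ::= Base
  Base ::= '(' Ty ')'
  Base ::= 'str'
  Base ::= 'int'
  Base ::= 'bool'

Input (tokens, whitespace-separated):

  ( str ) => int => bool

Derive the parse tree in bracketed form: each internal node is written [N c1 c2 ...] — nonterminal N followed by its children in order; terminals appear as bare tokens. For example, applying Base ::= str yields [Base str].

Ty
Base => Ty
( Ty ) => Ty
( Base ) => Ty
( str ) => Ty
( str ) => Base => Ty
( str ) => int => Ty
( str ) => int => Base
( str ) => int => bool

[Ty [Base ( [Ty [Base str]] )] => [Ty [Base int] => [Ty [Base bool]]]]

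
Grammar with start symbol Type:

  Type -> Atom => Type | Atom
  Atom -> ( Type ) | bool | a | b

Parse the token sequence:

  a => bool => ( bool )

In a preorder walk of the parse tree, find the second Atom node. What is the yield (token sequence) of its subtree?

bool

[Type [Atom a] => [Type [Atom bool] => [Type [Atom ( [Type [Atom bool]] )]]]]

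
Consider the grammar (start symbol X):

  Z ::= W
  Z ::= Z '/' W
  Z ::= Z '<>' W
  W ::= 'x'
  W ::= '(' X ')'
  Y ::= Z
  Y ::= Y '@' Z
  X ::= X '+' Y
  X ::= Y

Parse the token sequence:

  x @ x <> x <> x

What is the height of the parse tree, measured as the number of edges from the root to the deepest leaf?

[X [Y [Y [Z [W x]]] @ [Z [Z [Z [W x]] <> [W x]] <> [W x]]]]

6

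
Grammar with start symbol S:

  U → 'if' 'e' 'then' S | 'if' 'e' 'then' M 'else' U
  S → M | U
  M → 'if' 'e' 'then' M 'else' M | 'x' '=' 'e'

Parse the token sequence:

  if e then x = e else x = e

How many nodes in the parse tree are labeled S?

[S [M if e then [M x = e] else [M x = e]]]

1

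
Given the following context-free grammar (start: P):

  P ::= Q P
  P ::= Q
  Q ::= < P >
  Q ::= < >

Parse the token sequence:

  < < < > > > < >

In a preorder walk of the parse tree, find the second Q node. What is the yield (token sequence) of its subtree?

< < > >

[P [Q < [P [Q < [P [Q < >]] >]] >] [P [Q < >]]]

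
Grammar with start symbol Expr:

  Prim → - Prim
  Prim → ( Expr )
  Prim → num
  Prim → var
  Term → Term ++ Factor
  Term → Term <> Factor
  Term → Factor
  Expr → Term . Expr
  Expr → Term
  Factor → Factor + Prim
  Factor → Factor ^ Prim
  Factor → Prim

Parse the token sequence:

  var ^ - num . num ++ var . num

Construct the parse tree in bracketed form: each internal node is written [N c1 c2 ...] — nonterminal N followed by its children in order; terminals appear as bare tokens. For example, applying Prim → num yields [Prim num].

[Expr [Term [Factor [Factor [Prim var]] ^ [Prim - [Prim num]]]] . [Expr [Term [Term [Factor [Prim num]]] ++ [Factor [Prim var]]] . [Expr [Term [Factor [Prim num]]]]]]

Expr
Term . Expr
Factor . Expr
Factor ^ Prim . Expr
Prim ^ Prim . Expr
var ^ Prim . Expr
var ^ - Prim . Expr
var ^ - num . Expr
var ^ - num . Term . Expr
var ^ - num . Term ++ Factor . Expr
var ^ - num . Factor ++ Factor . Expr
var ^ - num . Prim ++ Factor . Expr
var ^ - num . num ++ Factor . Expr
var ^ - num . num ++ Prim . Expr
var ^ - num . num ++ var . Expr
var ^ - num . num ++ var . Term
var ^ - num . num ++ var . Factor
var ^ - num . num ++ var . Prim
var ^ - num . num ++ var . num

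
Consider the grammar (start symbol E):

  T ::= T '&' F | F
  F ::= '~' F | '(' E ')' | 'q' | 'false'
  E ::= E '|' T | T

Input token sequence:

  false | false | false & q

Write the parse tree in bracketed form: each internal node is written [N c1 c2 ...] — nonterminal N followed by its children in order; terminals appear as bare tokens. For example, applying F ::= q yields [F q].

[E [E [E [T [F false]]] | [T [F false]]] | [T [T [F false]] & [F q]]]

E
E | T
E | T | T
T | T | T
F | T | T
false | T | T
false | F | T
false | false | T
false | false | T & F
false | false | F & F
false | false | false & F
false | false | false & q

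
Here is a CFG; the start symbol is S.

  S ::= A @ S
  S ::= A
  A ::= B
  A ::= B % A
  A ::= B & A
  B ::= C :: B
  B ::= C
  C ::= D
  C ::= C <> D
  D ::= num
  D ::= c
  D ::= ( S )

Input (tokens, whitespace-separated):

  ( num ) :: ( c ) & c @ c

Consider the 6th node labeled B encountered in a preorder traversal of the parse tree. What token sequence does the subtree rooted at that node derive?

c

[S [A [B [C [D ( [S [A [B [C [D num]]]]] )]] :: [B [C [D ( [S [A [B [C [D c]]]]] )]]]] & [A [B [C [D c]]]]] @ [S [A [B [C [D c]]]]]]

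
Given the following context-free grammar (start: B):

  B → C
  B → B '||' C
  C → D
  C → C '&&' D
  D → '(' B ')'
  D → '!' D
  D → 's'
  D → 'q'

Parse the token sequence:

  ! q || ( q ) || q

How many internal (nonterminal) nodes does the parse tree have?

13

[B [B [B [C [D ! [D q]]]] || [C [D ( [B [C [D q]]] )]]] || [C [D q]]]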